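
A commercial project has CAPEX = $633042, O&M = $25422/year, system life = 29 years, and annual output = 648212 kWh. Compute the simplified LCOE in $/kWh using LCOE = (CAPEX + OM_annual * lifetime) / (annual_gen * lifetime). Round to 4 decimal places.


Total cost = CAPEX + OM * lifetime = 633042 + 25422 * 29 = 633042 + 737238 = 1370280
Total generation = annual * lifetime = 648212 * 29 = 18798148 kWh
LCOE = 1370280 / 18798148
LCOE = 0.0729 $/kWh

0.0729


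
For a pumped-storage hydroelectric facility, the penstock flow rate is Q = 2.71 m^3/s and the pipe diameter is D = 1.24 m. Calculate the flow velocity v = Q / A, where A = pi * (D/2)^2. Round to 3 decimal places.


Compute pipe cross-sectional area:
  A = pi * (D/2)^2 = pi * (1.24/2)^2 = 1.2076 m^2
Calculate velocity:
  v = Q / A = 2.71 / 1.2076
  v = 2.244 m/s

2.244


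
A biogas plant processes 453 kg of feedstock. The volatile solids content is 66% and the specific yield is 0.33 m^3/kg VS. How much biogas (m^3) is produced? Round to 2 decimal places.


Compute volatile solids:
  VS = mass * VS_fraction = 453 * 0.66 = 298.98 kg
Calculate biogas volume:
  Biogas = VS * specific_yield = 298.98 * 0.33
  Biogas = 98.66 m^3

98.66


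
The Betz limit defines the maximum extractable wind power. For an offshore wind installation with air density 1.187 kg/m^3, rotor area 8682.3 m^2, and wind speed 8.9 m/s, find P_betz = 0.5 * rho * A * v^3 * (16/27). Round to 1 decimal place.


The Betz coefficient Cp_max = 16/27 = 0.5926
v^3 = 8.9^3 = 704.969
P_betz = 0.5 * rho * A * v^3 * Cp_max
P_betz = 0.5 * 1.187 * 8682.3 * 704.969 * 0.5926
P_betz = 2152691.3 W

2152691.3


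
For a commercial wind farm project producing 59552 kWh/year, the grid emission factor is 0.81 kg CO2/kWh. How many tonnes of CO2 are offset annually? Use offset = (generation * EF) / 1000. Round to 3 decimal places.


CO2 offset in kg = generation * emission_factor
CO2 offset = 59552 * 0.81 = 48237.12 kg
Convert to tonnes:
  CO2 offset = 48237.12 / 1000 = 48.237 tonnes

48.237


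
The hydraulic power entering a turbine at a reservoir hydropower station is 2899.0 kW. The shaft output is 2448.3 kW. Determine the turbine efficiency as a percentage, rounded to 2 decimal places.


Turbine efficiency = (output power / input power) * 100
eta = (2448.3 / 2899.0) * 100
eta = 84.45%

84.45


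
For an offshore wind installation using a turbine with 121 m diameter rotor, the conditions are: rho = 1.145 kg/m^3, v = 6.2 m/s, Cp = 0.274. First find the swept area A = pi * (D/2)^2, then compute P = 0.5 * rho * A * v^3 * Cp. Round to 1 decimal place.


Step 1 -- Compute swept area:
  A = pi * (D/2)^2 = pi * (121/2)^2 = 11499.01 m^2
Step 2 -- Apply wind power equation:
  P = 0.5 * rho * A * v^3 * Cp
  v^3 = 6.2^3 = 238.328
  P = 0.5 * 1.145 * 11499.01 * 238.328 * 0.274
  P = 429894.4 W

429894.4


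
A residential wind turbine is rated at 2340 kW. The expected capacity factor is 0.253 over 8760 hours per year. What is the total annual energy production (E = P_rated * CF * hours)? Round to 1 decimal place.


Annual energy = rated_kW * capacity_factor * hours_per_year
Given: P_rated = 2340 kW, CF = 0.253, hours = 8760
E = 2340 * 0.253 * 8760
E = 5186095.2 kWh

5186095.2


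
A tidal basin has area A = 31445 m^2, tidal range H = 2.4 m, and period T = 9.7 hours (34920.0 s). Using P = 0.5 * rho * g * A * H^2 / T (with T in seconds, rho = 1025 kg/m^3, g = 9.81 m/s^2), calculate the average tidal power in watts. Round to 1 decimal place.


Convert period to seconds: T = 9.7 * 3600 = 34920.0 s
H^2 = 2.4^2 = 5.76
P = 0.5 * rho * g * A * H^2 / T
P = 0.5 * 1025 * 9.81 * 31445 * 5.76 / 34920.0
P = 26077.3 W

26077.3


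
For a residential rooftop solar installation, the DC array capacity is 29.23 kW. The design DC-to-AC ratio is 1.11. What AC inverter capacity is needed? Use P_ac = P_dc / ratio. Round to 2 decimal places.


The inverter AC capacity is determined by the DC/AC ratio.
Given: P_dc = 29.23 kW, DC/AC ratio = 1.11
P_ac = P_dc / ratio = 29.23 / 1.11
P_ac = 26.33 kW

26.33


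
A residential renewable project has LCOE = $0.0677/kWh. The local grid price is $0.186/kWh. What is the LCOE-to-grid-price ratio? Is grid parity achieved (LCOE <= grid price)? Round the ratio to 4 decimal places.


Compare LCOE to grid price:
  LCOE = $0.0677/kWh, Grid price = $0.186/kWh
  Ratio = LCOE / grid_price = 0.0677 / 0.186 = 0.3640
  Grid parity achieved (ratio <= 1)? yes

0.3640


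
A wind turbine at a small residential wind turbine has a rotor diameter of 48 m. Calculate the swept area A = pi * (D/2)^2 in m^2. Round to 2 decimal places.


Compute the rotor radius:
  r = D / 2 = 48 / 2 = 24.0 m
Calculate swept area:
  A = pi * r^2 = pi * 24.0^2
  A = 1809.56 m^2

1809.56


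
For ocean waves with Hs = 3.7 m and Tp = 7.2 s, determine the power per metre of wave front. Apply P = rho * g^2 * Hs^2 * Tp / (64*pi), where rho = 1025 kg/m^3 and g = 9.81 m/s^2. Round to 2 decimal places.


Apply wave power formula:
  g^2 = 9.81^2 = 96.2361
  Hs^2 = 3.7^2 = 13.69
  Numerator = rho * g^2 * Hs^2 * Tp = 1025 * 96.2361 * 13.69 * 7.2 = 9722944.9
  Denominator = 64 * pi = 201.0619
  P = 9722944.9 / 201.0619 = 48357.96 W/m

48357.96


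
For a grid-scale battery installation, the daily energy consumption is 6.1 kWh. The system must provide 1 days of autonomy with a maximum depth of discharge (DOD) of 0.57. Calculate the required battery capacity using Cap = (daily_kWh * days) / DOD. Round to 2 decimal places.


Total energy needed = daily * days = 6.1 * 1 = 6.1 kWh
Account for depth of discharge:
  Cap = total_energy / DOD = 6.1 / 0.57
  Cap = 10.70 kWh

10.70


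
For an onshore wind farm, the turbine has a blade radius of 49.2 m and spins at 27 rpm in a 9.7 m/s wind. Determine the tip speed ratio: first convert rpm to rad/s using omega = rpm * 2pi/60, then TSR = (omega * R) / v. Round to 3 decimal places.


Convert rotational speed to rad/s:
  omega = 27 * 2 * pi / 60 = 2.8274 rad/s
Compute tip speed:
  v_tip = omega * R = 2.8274 * 49.2 = 139.11 m/s
Tip speed ratio:
  TSR = v_tip / v_wind = 139.11 / 9.7 = 14.341

14.341


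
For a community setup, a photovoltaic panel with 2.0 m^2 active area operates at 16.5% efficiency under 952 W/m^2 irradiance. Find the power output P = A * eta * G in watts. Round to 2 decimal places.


Use the solar power formula P = A * eta * G.
Given: A = 2.0 m^2, eta = 0.165, G = 952 W/m^2
P = 2.0 * 0.165 * 952
P = 314.16 W

314.16


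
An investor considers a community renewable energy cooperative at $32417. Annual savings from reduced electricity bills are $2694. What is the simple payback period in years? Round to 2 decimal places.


Simple payback period = initial cost / annual savings
Payback = 32417 / 2694
Payback = 12.03 years

12.03


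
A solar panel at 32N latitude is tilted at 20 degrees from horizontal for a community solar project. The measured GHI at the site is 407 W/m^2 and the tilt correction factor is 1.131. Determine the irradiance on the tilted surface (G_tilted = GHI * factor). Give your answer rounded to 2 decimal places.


Identify the given values:
  GHI = 407 W/m^2, tilt correction factor = 1.131
Apply the formula G_tilted = GHI * factor:
  G_tilted = 407 * 1.131
  G_tilted = 460.32 W/m^2

460.32


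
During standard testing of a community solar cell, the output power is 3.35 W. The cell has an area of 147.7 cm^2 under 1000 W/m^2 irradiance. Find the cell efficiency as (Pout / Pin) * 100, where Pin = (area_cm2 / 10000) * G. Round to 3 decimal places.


First compute the input power:
  Pin = area_cm2 / 10000 * G = 147.7 / 10000 * 1000 = 14.77 W
Then compute efficiency:
  Efficiency = (Pout / Pin) * 100 = (3.35 / 14.77) * 100
  Efficiency = 22.681%

22.681


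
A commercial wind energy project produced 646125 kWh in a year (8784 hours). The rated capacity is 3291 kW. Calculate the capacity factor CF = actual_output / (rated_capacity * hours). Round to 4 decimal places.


Capacity factor = actual output / maximum possible output
Maximum possible = rated * hours = 3291 * 8784 = 28908144 kWh
CF = 646125 / 28908144
CF = 0.0224

0.0224


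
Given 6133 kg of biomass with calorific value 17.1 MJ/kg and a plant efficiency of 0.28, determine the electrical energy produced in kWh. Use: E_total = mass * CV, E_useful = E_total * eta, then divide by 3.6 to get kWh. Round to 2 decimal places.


Total energy = mass * CV = 6133 * 17.1 = 104874.3 MJ
Useful energy = total * eta = 104874.3 * 0.28 = 29364.8 MJ
Convert to kWh: 29364.8 / 3.6
Useful energy = 8156.89 kWh

8156.89


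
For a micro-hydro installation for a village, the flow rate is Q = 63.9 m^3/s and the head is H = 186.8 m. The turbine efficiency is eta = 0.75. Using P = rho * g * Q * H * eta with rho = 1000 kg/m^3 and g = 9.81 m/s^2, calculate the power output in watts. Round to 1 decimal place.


Apply the hydropower formula P = rho * g * Q * H * eta
rho * g = 1000 * 9.81 = 9810.0
P = 9810.0 * 63.9 * 186.8 * 0.75
P = 87822945.9 W

87822945.9


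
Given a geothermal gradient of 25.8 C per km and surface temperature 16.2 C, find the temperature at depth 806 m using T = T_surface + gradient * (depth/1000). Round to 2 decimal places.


Convert depth to km: 806 / 1000 = 0.806 km
Temperature increase = gradient * depth_km = 25.8 * 0.806 = 20.79 C
Temperature at depth = T_surface + delta_T = 16.2 + 20.79
T = 36.99 C

36.99


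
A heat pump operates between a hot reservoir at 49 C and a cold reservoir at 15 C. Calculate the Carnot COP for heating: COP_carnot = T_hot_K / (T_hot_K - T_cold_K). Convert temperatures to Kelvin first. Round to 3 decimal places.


Convert to Kelvin:
  T_hot = 49 + 273.15 = 322.15 K
  T_cold = 15 + 273.15 = 288.15 K
Apply Carnot COP formula:
  COP = T_hot_K / (T_hot_K - T_cold_K) = 322.15 / 34.0
  COP = 9.475

9.475


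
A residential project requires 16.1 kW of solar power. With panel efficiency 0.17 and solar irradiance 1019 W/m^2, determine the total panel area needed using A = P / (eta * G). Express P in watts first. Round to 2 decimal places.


Convert target power to watts: P = 16.1 * 1000 = 16100.0 W
Compute denominator: eta * G = 0.17 * 1019 = 173.23
Required area A = P / (eta * G) = 16100.0 / 173.23
A = 92.94 m^2

92.94


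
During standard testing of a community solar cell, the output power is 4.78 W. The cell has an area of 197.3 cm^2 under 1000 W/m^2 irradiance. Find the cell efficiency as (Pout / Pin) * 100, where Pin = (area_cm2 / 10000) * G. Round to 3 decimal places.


First compute the input power:
  Pin = area_cm2 / 10000 * G = 197.3 / 10000 * 1000 = 19.73 W
Then compute efficiency:
  Efficiency = (Pout / Pin) * 100 = (4.78 / 19.73) * 100
  Efficiency = 24.227%

24.227


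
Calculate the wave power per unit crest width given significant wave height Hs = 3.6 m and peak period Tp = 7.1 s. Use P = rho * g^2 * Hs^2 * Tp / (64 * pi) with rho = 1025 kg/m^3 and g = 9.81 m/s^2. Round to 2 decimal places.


Apply wave power formula:
  g^2 = 9.81^2 = 96.2361
  Hs^2 = 3.6^2 = 12.96
  Numerator = rho * g^2 * Hs^2 * Tp = 1025 * 96.2361 * 12.96 * 7.1 = 9076642.5
  Denominator = 64 * pi = 201.0619
  P = 9076642.5 / 201.0619 = 45143.52 W/m

45143.52


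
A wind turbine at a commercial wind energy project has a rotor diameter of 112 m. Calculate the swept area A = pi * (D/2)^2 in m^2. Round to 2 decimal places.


Compute the rotor radius:
  r = D / 2 = 112 / 2 = 56.0 m
Calculate swept area:
  A = pi * r^2 = pi * 56.0^2
  A = 9852.03 m^2

9852.03


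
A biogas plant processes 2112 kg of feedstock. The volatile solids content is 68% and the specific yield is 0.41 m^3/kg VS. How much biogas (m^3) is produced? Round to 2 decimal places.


Compute volatile solids:
  VS = mass * VS_fraction = 2112 * 0.68 = 1436.16 kg
Calculate biogas volume:
  Biogas = VS * specific_yield = 1436.16 * 0.41
  Biogas = 588.83 m^3

588.83


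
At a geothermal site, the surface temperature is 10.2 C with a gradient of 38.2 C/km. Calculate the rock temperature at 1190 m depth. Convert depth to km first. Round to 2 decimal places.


Convert depth to km: 1190 / 1000 = 1.19 km
Temperature increase = gradient * depth_km = 38.2 * 1.19 = 45.46 C
Temperature at depth = T_surface + delta_T = 10.2 + 45.46
T = 55.66 C

55.66


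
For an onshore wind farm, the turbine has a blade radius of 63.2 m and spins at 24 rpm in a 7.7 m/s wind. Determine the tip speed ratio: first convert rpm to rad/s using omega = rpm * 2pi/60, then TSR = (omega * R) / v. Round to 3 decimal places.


Convert rotational speed to rad/s:
  omega = 24 * 2 * pi / 60 = 2.5133 rad/s
Compute tip speed:
  v_tip = omega * R = 2.5133 * 63.2 = 158.839 m/s
Tip speed ratio:
  TSR = v_tip / v_wind = 158.839 / 7.7 = 20.628

20.628


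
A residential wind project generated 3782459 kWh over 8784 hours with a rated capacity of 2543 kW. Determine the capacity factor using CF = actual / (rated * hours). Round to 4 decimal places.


Capacity factor = actual output / maximum possible output
Maximum possible = rated * hours = 2543 * 8784 = 22337712 kWh
CF = 3782459 / 22337712
CF = 0.1693

0.1693


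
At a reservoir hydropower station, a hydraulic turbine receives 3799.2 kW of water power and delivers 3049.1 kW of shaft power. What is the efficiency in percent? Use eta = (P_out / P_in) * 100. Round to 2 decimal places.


Turbine efficiency = (output power / input power) * 100
eta = (3049.1 / 3799.2) * 100
eta = 80.26%

80.26


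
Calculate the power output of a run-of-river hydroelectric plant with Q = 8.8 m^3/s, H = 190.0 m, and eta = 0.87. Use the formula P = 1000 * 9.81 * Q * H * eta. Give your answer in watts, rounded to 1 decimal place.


Apply the hydropower formula P = rho * g * Q * H * eta
rho * g = 1000 * 9.81 = 9810.0
P = 9810.0 * 8.8 * 190.0 * 0.87
P = 14270018.4 W

14270018.4


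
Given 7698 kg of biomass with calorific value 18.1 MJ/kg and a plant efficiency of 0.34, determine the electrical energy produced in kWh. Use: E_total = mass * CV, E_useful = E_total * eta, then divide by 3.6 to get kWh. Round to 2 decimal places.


Total energy = mass * CV = 7698 * 18.1 = 139333.8 MJ
Useful energy = total * eta = 139333.8 * 0.34 = 47373.49 MJ
Convert to kWh: 47373.49 / 3.6
Useful energy = 13159.30 kWh

13159.30


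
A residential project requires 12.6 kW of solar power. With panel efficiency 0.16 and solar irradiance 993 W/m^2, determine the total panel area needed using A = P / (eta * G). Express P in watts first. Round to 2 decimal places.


Convert target power to watts: P = 12.6 * 1000 = 12600.0 W
Compute denominator: eta * G = 0.16 * 993 = 158.88
Required area A = P / (eta * G) = 12600.0 / 158.88
A = 79.31 m^2

79.31


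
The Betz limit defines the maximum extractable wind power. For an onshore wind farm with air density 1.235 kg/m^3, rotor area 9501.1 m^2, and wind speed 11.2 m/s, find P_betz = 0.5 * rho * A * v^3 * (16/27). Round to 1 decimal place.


The Betz coefficient Cp_max = 16/27 = 0.5926
v^3 = 11.2^3 = 1404.928
P_betz = 0.5 * rho * A * v^3 * Cp_max
P_betz = 0.5 * 1.235 * 9501.1 * 1404.928 * 0.5926
P_betz = 4884511.5 W

4884511.5


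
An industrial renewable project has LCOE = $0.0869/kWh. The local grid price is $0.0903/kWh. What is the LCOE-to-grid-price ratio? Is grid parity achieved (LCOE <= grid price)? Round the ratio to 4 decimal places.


Compare LCOE to grid price:
  LCOE = $0.0869/kWh, Grid price = $0.0903/kWh
  Ratio = LCOE / grid_price = 0.0869 / 0.0903 = 0.9623
  Grid parity achieved (ratio <= 1)? yes

0.9623


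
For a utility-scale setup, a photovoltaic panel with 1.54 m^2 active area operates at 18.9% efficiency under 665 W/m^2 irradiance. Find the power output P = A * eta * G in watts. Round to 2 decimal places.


Use the solar power formula P = A * eta * G.
Given: A = 1.54 m^2, eta = 0.189, G = 665 W/m^2
P = 1.54 * 0.189 * 665
P = 193.55 W

193.55


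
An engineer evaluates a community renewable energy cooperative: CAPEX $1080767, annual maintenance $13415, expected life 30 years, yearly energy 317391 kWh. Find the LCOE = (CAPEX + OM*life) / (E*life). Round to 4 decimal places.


Total cost = CAPEX + OM * lifetime = 1080767 + 13415 * 30 = 1080767 + 402450 = 1483217
Total generation = annual * lifetime = 317391 * 30 = 9521730 kWh
LCOE = 1483217 / 9521730
LCOE = 0.1558 $/kWh

0.1558


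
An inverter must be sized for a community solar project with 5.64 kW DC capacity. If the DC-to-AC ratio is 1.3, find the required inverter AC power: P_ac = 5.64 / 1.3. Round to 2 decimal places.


The inverter AC capacity is determined by the DC/AC ratio.
Given: P_dc = 5.64 kW, DC/AC ratio = 1.3
P_ac = P_dc / ratio = 5.64 / 1.3
P_ac = 4.34 kW

4.34


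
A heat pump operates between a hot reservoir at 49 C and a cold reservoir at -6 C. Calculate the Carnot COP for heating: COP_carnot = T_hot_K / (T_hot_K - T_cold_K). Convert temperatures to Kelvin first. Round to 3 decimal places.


Convert to Kelvin:
  T_hot = 49 + 273.15 = 322.15 K
  T_cold = -6 + 273.15 = 267.15 K
Apply Carnot COP formula:
  COP = T_hot_K / (T_hot_K - T_cold_K) = 322.15 / 55.0
  COP = 5.857

5.857


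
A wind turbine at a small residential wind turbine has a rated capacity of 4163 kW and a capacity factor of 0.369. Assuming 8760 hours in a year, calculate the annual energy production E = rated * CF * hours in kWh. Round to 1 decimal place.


Annual energy = rated_kW * capacity_factor * hours_per_year
Given: P_rated = 4163 kW, CF = 0.369, hours = 8760
E = 4163 * 0.369 * 8760
E = 13456647.7 kWh

13456647.7


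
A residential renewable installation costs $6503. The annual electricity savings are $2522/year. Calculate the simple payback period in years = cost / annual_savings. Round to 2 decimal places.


Simple payback period = initial cost / annual savings
Payback = 6503 / 2522
Payback = 2.58 years

2.58


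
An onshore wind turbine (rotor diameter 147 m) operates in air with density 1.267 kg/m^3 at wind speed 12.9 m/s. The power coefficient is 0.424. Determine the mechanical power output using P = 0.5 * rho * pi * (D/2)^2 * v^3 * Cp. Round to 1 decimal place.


Step 1 -- Compute swept area:
  A = pi * (D/2)^2 = pi * (147/2)^2 = 16971.67 m^2
Step 2 -- Apply wind power equation:
  P = 0.5 * rho * A * v^3 * Cp
  v^3 = 12.9^3 = 2146.689
  P = 0.5 * 1.267 * 16971.67 * 2146.689 * 0.424
  P = 9786021.3 W

9786021.3


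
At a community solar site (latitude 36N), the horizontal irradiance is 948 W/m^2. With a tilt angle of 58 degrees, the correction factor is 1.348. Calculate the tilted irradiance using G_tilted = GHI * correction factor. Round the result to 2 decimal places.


Identify the given values:
  GHI = 948 W/m^2, tilt correction factor = 1.348
Apply the formula G_tilted = GHI * factor:
  G_tilted = 948 * 1.348
  G_tilted = 1277.90 W/m^2

1277.90


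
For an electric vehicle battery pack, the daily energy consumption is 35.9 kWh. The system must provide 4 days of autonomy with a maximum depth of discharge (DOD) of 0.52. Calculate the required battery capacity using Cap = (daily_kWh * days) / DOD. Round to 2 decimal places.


Total energy needed = daily * days = 35.9 * 4 = 143.6 kWh
Account for depth of discharge:
  Cap = total_energy / DOD = 143.6 / 0.52
  Cap = 276.15 kWh

276.15


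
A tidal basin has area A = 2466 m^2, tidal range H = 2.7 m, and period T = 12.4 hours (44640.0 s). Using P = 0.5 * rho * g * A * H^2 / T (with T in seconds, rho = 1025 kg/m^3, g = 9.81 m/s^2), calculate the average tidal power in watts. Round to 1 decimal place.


Convert period to seconds: T = 12.4 * 3600 = 44640.0 s
H^2 = 2.7^2 = 7.29
P = 0.5 * rho * g * A * H^2 / T
P = 0.5 * 1025 * 9.81 * 2466 * 7.29 / 44640.0
P = 2024.7 W

2024.7


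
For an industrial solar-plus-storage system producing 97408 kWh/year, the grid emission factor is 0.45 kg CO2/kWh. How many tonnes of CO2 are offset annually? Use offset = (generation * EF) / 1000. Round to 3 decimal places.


CO2 offset in kg = generation * emission_factor
CO2 offset = 97408 * 0.45 = 43833.6 kg
Convert to tonnes:
  CO2 offset = 43833.6 / 1000 = 43.834 tonnes

43.834


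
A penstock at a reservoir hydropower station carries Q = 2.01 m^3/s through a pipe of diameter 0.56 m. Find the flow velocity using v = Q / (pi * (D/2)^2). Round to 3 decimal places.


Compute pipe cross-sectional area:
  A = pi * (D/2)^2 = pi * (0.56/2)^2 = 0.2463 m^2
Calculate velocity:
  v = Q / A = 2.01 / 0.2463
  v = 8.161 m/s

8.161


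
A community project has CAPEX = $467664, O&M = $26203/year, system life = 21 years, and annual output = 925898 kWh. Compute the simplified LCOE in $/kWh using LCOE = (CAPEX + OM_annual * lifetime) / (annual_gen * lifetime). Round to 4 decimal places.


Total cost = CAPEX + OM * lifetime = 467664 + 26203 * 21 = 467664 + 550263 = 1017927
Total generation = annual * lifetime = 925898 * 21 = 19443858 kWh
LCOE = 1017927 / 19443858
LCOE = 0.0524 $/kWh

0.0524


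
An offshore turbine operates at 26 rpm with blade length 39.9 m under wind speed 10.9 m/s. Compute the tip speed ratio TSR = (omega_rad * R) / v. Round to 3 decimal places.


Convert rotational speed to rad/s:
  omega = 26 * 2 * pi / 60 = 2.7227 rad/s
Compute tip speed:
  v_tip = omega * R = 2.7227 * 39.9 = 108.636 m/s
Tip speed ratio:
  TSR = v_tip / v_wind = 108.636 / 10.9 = 9.967

9.967


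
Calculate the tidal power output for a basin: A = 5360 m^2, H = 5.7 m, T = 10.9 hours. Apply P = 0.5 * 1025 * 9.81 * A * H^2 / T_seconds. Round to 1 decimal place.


Convert period to seconds: T = 10.9 * 3600 = 39240.0 s
H^2 = 5.7^2 = 32.49
P = 0.5 * rho * g * A * H^2 / T
P = 0.5 * 1025 * 9.81 * 5360 * 32.49 / 39240.0
P = 22312.5 W

22312.5


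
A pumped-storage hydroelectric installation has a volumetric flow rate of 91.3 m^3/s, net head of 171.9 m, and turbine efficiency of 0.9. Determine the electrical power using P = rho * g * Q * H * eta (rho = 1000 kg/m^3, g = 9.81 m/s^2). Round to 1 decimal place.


Apply the hydropower formula P = rho * g * Q * H * eta
rho * g = 1000 * 9.81 = 9810.0
P = 9810.0 * 91.3 * 171.9 * 0.9
P = 138566475.6 W

138566475.6


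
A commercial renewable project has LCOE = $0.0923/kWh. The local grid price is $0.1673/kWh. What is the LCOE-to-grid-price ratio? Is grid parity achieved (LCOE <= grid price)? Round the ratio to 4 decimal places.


Compare LCOE to grid price:
  LCOE = $0.0923/kWh, Grid price = $0.1673/kWh
  Ratio = LCOE / grid_price = 0.0923 / 0.1673 = 0.5517
  Grid parity achieved (ratio <= 1)? yes

0.5517


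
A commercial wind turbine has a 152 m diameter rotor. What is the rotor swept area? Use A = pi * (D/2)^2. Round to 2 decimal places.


Compute the rotor radius:
  r = D / 2 = 152 / 2 = 76.0 m
Calculate swept area:
  A = pi * r^2 = pi * 76.0^2
  A = 18145.84 m^2

18145.84


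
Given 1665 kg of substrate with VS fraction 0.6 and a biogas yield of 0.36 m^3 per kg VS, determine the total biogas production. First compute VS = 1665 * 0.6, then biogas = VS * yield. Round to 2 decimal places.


Compute volatile solids:
  VS = mass * VS_fraction = 1665 * 0.6 = 999.0 kg
Calculate biogas volume:
  Biogas = VS * specific_yield = 999.0 * 0.36
  Biogas = 359.64 m^3

359.64


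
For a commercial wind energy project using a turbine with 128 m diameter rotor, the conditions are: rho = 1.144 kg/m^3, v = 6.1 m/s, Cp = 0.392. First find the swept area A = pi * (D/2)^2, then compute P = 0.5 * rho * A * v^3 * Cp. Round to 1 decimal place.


Step 1 -- Compute swept area:
  A = pi * (D/2)^2 = pi * (128/2)^2 = 12867.96 m^2
Step 2 -- Apply wind power equation:
  P = 0.5 * rho * A * v^3 * Cp
  v^3 = 6.1^3 = 226.981
  P = 0.5 * 1.144 * 12867.96 * 226.981 * 0.392
  P = 654909.7 W

654909.7


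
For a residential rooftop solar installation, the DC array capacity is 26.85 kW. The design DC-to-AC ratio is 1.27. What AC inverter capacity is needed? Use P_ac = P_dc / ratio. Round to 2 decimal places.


The inverter AC capacity is determined by the DC/AC ratio.
Given: P_dc = 26.85 kW, DC/AC ratio = 1.27
P_ac = P_dc / ratio = 26.85 / 1.27
P_ac = 21.14 kW

21.14


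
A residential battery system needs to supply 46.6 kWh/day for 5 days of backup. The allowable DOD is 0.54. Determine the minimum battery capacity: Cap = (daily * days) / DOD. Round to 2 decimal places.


Total energy needed = daily * days = 46.6 * 5 = 233.0 kWh
Account for depth of discharge:
  Cap = total_energy / DOD = 233.0 / 0.54
  Cap = 431.48 kWh

431.48


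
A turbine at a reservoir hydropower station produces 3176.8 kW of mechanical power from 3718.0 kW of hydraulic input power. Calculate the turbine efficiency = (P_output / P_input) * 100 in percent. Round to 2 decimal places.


Turbine efficiency = (output power / input power) * 100
eta = (3176.8 / 3718.0) * 100
eta = 85.44%

85.44


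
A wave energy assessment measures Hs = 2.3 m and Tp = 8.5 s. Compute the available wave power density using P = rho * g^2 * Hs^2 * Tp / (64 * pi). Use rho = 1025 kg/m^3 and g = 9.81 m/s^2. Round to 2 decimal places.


Apply wave power formula:
  g^2 = 9.81^2 = 96.2361
  Hs^2 = 2.3^2 = 5.29
  Numerator = rho * g^2 * Hs^2 * Tp = 1025 * 96.2361 * 5.29 * 8.5 = 4435437.64
  Denominator = 64 * pi = 201.0619
  P = 4435437.64 / 201.0619 = 22060.06 W/m

22060.06


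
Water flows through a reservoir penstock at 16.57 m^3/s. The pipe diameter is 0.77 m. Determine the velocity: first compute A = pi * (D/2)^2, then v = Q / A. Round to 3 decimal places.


Compute pipe cross-sectional area:
  A = pi * (D/2)^2 = pi * (0.77/2)^2 = 0.4657 m^2
Calculate velocity:
  v = Q / A = 16.57 / 0.4657
  v = 35.584 m/s

35.584


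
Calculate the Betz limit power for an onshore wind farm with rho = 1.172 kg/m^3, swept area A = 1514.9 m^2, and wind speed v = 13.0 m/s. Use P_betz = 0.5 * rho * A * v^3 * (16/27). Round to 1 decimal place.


The Betz coefficient Cp_max = 16/27 = 0.5926
v^3 = 13.0^3 = 2197.0
P_betz = 0.5 * rho * A * v^3 * Cp_max
P_betz = 0.5 * 1.172 * 1514.9 * 2197.0 * 0.5926
P_betz = 1155760.5 W

1155760.5


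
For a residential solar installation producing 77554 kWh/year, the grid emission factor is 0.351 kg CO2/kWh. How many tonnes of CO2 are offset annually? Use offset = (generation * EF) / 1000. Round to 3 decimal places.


CO2 offset in kg = generation * emission_factor
CO2 offset = 77554 * 0.351 = 27221.45 kg
Convert to tonnes:
  CO2 offset = 27221.45 / 1000 = 27.221 tonnes

27.221


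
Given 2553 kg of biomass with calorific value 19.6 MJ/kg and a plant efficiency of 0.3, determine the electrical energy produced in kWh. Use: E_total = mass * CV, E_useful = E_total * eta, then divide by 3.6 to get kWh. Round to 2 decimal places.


Total energy = mass * CV = 2553 * 19.6 = 50038.8 MJ
Useful energy = total * eta = 50038.8 * 0.3 = 15011.64 MJ
Convert to kWh: 15011.64 / 3.6
Useful energy = 4169.90 kWh

4169.90


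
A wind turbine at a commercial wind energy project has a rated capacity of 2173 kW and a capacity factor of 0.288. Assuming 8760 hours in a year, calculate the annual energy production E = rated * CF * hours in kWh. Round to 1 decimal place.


Annual energy = rated_kW * capacity_factor * hours_per_year
Given: P_rated = 2173 kW, CF = 0.288, hours = 8760
E = 2173 * 0.288 * 8760
E = 5482218.2 kWh

5482218.2


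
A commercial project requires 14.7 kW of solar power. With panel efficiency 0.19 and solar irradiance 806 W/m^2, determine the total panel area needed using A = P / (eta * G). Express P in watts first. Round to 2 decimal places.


Convert target power to watts: P = 14.7 * 1000 = 14700.0 W
Compute denominator: eta * G = 0.19 * 806 = 153.14
Required area A = P / (eta * G) = 14700.0 / 153.14
A = 95.99 m^2

95.99


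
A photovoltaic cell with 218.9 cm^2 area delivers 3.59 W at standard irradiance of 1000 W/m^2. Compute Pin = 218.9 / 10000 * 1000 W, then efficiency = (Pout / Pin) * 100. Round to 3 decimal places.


First compute the input power:
  Pin = area_cm2 / 10000 * G = 218.9 / 10000 * 1000 = 21.89 W
Then compute efficiency:
  Efficiency = (Pout / Pin) * 100 = (3.59 / 21.89) * 100
  Efficiency = 16.400%

16.400


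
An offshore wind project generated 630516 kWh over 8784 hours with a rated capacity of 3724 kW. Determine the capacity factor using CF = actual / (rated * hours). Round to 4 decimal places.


Capacity factor = actual output / maximum possible output
Maximum possible = rated * hours = 3724 * 8784 = 32711616 kWh
CF = 630516 / 32711616
CF = 0.0193

0.0193


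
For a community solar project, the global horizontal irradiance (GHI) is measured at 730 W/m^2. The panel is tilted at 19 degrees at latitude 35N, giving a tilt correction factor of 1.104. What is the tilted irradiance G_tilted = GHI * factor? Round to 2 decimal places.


Identify the given values:
  GHI = 730 W/m^2, tilt correction factor = 1.104
Apply the formula G_tilted = GHI * factor:
  G_tilted = 730 * 1.104
  G_tilted = 805.92 W/m^2

805.92


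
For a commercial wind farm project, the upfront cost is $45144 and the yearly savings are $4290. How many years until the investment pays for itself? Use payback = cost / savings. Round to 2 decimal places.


Simple payback period = initial cost / annual savings
Payback = 45144 / 4290
Payback = 10.52 years

10.52


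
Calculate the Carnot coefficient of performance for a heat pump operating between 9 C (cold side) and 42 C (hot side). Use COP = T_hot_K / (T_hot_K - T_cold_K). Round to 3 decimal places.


Convert to Kelvin:
  T_hot = 42 + 273.15 = 315.15 K
  T_cold = 9 + 273.15 = 282.15 K
Apply Carnot COP formula:
  COP = T_hot_K / (T_hot_K - T_cold_K) = 315.15 / 33.0
  COP = 9.550

9.550


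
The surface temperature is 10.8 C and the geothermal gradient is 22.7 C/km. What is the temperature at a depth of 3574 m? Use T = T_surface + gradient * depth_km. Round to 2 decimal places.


Convert depth to km: 3574 / 1000 = 3.574 km
Temperature increase = gradient * depth_km = 22.7 * 3.574 = 81.13 C
Temperature at depth = T_surface + delta_T = 10.8 + 81.13
T = 91.93 C

91.93


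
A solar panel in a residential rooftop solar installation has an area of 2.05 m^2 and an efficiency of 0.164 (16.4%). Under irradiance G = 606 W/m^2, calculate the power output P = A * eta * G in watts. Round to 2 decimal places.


Use the solar power formula P = A * eta * G.
Given: A = 2.05 m^2, eta = 0.164, G = 606 W/m^2
P = 2.05 * 0.164 * 606
P = 203.74 W

203.74


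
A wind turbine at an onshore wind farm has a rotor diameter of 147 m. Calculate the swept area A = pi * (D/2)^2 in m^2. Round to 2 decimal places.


Compute the rotor radius:
  r = D / 2 = 147 / 2 = 73.5 m
Calculate swept area:
  A = pi * r^2 = pi * 73.5^2
  A = 16971.67 m^2

16971.67


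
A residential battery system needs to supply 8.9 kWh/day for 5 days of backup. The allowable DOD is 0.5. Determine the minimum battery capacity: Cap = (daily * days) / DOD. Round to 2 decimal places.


Total energy needed = daily * days = 8.9 * 5 = 44.5 kWh
Account for depth of discharge:
  Cap = total_energy / DOD = 44.5 / 0.5
  Cap = 89.00 kWh

89.00


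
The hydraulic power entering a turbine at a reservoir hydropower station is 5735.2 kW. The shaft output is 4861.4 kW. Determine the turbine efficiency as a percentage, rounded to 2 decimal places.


Turbine efficiency = (output power / input power) * 100
eta = (4861.4 / 5735.2) * 100
eta = 84.76%

84.76


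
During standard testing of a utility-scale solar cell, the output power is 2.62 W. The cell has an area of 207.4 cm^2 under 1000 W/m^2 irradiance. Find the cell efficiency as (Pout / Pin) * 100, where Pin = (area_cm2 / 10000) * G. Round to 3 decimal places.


First compute the input power:
  Pin = area_cm2 / 10000 * G = 207.4 / 10000 * 1000 = 20.74 W
Then compute efficiency:
  Efficiency = (Pout / Pin) * 100 = (2.62 / 20.74) * 100
  Efficiency = 12.633%

12.633


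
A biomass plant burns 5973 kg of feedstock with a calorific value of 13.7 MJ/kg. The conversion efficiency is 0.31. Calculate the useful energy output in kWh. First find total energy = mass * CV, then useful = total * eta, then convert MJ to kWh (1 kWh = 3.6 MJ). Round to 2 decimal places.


Total energy = mass * CV = 5973 * 13.7 = 81830.1 MJ
Useful energy = total * eta = 81830.1 * 0.31 = 25367.33 MJ
Convert to kWh: 25367.33 / 3.6
Useful energy = 7046.48 kWh

7046.48


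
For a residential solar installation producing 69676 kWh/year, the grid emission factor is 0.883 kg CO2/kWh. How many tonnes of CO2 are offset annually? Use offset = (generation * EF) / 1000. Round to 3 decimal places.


CO2 offset in kg = generation * emission_factor
CO2 offset = 69676 * 0.883 = 61523.91 kg
Convert to tonnes:
  CO2 offset = 61523.91 / 1000 = 61.524 tonnes

61.524


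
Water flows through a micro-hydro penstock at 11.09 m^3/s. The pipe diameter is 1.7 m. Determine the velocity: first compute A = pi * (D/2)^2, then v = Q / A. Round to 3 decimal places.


Compute pipe cross-sectional area:
  A = pi * (D/2)^2 = pi * (1.7/2)^2 = 2.2698 m^2
Calculate velocity:
  v = Q / A = 11.09 / 2.2698
  v = 4.886 m/s

4.886


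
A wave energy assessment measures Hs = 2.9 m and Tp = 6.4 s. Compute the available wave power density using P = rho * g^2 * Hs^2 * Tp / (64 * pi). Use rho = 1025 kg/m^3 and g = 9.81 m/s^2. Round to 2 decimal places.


Apply wave power formula:
  g^2 = 9.81^2 = 96.2361
  Hs^2 = 2.9^2 = 8.41
  Numerator = rho * g^2 * Hs^2 * Tp = 1025 * 96.2361 * 8.41 * 6.4 = 5309307.14
  Denominator = 64 * pi = 201.0619
  P = 5309307.14 / 201.0619 = 26406.33 W/m

26406.33


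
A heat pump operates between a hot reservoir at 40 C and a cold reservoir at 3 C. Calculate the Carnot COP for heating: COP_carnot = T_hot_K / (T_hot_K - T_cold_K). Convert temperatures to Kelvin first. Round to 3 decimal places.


Convert to Kelvin:
  T_hot = 40 + 273.15 = 313.15 K
  T_cold = 3 + 273.15 = 276.15 K
Apply Carnot COP formula:
  COP = T_hot_K / (T_hot_K - T_cold_K) = 313.15 / 37.0
  COP = 8.464

8.464


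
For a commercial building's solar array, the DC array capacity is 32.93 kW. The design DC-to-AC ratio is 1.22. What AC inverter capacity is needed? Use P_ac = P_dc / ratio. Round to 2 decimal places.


The inverter AC capacity is determined by the DC/AC ratio.
Given: P_dc = 32.93 kW, DC/AC ratio = 1.22
P_ac = P_dc / ratio = 32.93 / 1.22
P_ac = 26.99 kW

26.99


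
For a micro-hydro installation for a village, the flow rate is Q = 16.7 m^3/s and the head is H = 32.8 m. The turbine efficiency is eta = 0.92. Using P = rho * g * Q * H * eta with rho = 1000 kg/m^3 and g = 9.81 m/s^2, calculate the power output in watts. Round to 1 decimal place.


Apply the hydropower formula P = rho * g * Q * H * eta
rho * g = 1000 * 9.81 = 9810.0
P = 9810.0 * 16.7 * 32.8 * 0.92
P = 4943643.6 W

4943643.6


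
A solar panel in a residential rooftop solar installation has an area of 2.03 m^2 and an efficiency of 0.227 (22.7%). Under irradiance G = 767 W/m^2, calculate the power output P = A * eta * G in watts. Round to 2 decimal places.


Use the solar power formula P = A * eta * G.
Given: A = 2.03 m^2, eta = 0.227, G = 767 W/m^2
P = 2.03 * 0.227 * 767
P = 353.44 W

353.44


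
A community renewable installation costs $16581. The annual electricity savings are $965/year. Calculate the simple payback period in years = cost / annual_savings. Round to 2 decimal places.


Simple payback period = initial cost / annual savings
Payback = 16581 / 965
Payback = 17.18 years

17.18


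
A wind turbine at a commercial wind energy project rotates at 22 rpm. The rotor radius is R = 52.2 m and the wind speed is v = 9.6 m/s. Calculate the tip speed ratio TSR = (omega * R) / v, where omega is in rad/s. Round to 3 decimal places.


Convert rotational speed to rad/s:
  omega = 22 * 2 * pi / 60 = 2.3038 rad/s
Compute tip speed:
  v_tip = omega * R = 2.3038 * 52.2 = 120.26 m/s
Tip speed ratio:
  TSR = v_tip / v_wind = 120.26 / 9.6 = 12.527

12.527


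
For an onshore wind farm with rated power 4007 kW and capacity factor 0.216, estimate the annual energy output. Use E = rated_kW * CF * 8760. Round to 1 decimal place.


Annual energy = rated_kW * capacity_factor * hours_per_year
Given: P_rated = 4007 kW, CF = 0.216, hours = 8760
E = 4007 * 0.216 * 8760
E = 7581885.1 kWh

7581885.1


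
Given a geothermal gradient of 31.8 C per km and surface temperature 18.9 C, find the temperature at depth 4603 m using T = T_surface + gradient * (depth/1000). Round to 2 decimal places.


Convert depth to km: 4603 / 1000 = 4.603 km
Temperature increase = gradient * depth_km = 31.8 * 4.603 = 146.38 C
Temperature at depth = T_surface + delta_T = 18.9 + 146.38
T = 165.28 C

165.28


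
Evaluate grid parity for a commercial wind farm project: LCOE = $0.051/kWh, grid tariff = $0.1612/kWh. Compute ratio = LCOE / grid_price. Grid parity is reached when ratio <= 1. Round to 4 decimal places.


Compare LCOE to grid price:
  LCOE = $0.051/kWh, Grid price = $0.1612/kWh
  Ratio = LCOE / grid_price = 0.051 / 0.1612 = 0.3164
  Grid parity achieved (ratio <= 1)? yes

0.3164


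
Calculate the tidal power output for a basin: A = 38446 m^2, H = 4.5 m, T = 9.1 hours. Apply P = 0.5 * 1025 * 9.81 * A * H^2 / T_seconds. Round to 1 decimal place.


Convert period to seconds: T = 9.1 * 3600 = 32760.0 s
H^2 = 4.5^2 = 20.25
P = 0.5 * rho * g * A * H^2 / T
P = 0.5 * 1025 * 9.81 * 38446 * 20.25 / 32760.0
P = 119480.0 W

119480.0


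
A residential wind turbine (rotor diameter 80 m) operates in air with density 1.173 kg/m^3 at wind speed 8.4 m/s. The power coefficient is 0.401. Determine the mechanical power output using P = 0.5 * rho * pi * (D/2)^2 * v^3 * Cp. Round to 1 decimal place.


Step 1 -- Compute swept area:
  A = pi * (D/2)^2 = pi * (80/2)^2 = 5026.55 m^2
Step 2 -- Apply wind power equation:
  P = 0.5 * rho * A * v^3 * Cp
  v^3 = 8.4^3 = 592.704
  P = 0.5 * 1.173 * 5026.55 * 592.704 * 0.401
  P = 700680.6 W

700680.6


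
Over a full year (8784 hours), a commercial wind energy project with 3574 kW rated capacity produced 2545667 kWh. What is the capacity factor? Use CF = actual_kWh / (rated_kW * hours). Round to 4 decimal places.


Capacity factor = actual output / maximum possible output
Maximum possible = rated * hours = 3574 * 8784 = 31394016 kWh
CF = 2545667 / 31394016
CF = 0.0811

0.0811


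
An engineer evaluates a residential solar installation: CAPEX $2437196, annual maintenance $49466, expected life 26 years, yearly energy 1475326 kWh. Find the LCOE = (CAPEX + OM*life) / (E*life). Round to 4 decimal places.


Total cost = CAPEX + OM * lifetime = 2437196 + 49466 * 26 = 2437196 + 1286116 = 3723312
Total generation = annual * lifetime = 1475326 * 26 = 38358476 kWh
LCOE = 3723312 / 38358476
LCOE = 0.0971 $/kWh

0.0971


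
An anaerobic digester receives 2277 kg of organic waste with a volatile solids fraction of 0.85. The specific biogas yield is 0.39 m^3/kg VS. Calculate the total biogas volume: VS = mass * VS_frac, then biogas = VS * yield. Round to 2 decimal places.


Compute volatile solids:
  VS = mass * VS_fraction = 2277 * 0.85 = 1935.45 kg
Calculate biogas volume:
  Biogas = VS * specific_yield = 1935.45 * 0.39
  Biogas = 754.83 m^3

754.83


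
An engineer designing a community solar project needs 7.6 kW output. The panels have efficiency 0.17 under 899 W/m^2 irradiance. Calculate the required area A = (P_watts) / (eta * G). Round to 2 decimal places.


Convert target power to watts: P = 7.6 * 1000 = 7600.0 W
Compute denominator: eta * G = 0.17 * 899 = 152.83
Required area A = P / (eta * G) = 7600.0 / 152.83
A = 49.73 m^2

49.73


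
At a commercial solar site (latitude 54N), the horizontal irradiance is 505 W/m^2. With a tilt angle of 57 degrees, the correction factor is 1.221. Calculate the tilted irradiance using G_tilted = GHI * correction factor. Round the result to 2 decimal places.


Identify the given values:
  GHI = 505 W/m^2, tilt correction factor = 1.221
Apply the formula G_tilted = GHI * factor:
  G_tilted = 505 * 1.221
  G_tilted = 616.61 W/m^2

616.61
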